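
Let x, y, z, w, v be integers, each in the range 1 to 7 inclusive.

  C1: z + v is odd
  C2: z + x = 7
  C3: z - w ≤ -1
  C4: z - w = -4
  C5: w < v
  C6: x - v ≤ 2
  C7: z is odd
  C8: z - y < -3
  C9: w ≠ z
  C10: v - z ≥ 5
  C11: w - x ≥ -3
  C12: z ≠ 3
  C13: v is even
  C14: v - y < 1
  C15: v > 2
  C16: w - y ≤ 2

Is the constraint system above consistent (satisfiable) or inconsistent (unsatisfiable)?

Satisfiable

Setting (x, y, z, w, v) = (6, 6, 1, 5, 6) satisfies everything: constraint 2: z + x = 7; constraint 3: z - w = -4, and the others follow.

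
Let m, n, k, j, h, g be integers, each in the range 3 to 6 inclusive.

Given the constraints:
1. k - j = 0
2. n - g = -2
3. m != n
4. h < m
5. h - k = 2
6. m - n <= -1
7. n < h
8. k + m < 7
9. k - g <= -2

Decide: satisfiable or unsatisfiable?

Unsatisfiable

Constraints 4, 6, and 7 give h < m, m < n, n < h. Chaining: h < m < n < h, which forces h < h — impossible.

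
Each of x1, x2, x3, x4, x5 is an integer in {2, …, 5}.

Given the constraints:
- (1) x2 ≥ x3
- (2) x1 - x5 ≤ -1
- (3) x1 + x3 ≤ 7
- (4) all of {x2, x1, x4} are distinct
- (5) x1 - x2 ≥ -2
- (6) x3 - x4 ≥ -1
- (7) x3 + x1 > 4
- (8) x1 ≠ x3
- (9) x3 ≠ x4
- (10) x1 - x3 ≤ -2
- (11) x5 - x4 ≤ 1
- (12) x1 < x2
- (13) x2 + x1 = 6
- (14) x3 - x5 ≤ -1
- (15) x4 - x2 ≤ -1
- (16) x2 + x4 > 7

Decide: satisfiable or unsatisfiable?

Unsatisfiable

Constraints 5, 10, 11, 14, and 15 give x4 − x5 ≥ -1, x5 − x3 ≥ 1, x3 − x1 ≥ 2, x1 − x2 ≥ -2, x2 − x4 ≥ 1.
Adding all 5 inequalities: the left sides telescope to 0, and the right sides sum to (-1) + 1 + 2 + (-2) + 1 = 1. So 0 ≥ 1, which is false.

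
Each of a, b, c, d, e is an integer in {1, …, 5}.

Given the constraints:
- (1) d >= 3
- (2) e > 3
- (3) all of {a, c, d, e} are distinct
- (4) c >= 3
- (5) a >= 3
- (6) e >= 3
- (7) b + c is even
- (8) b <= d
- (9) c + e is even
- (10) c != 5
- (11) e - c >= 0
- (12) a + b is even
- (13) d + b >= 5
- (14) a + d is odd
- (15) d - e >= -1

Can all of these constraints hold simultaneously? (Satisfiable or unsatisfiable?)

Constraints 1, 4, 5, and 6 confine each of a, c, d, e to the 3 values {3, …, 5} (the domain already gives each ≤ 5).
Constraint 3 requires all 4 of them to be distinct, but only 3 values are available — impossible by the pigeonhole principle.

Unsatisfiable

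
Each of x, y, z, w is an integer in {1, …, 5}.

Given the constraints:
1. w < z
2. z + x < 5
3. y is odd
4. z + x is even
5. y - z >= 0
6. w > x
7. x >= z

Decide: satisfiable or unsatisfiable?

Constraints 1, 6, and 7 give w < z, z ≤ x, x < w. Chaining: w < z ≤ x < w, which forces w < w — impossible.

Unsatisfiable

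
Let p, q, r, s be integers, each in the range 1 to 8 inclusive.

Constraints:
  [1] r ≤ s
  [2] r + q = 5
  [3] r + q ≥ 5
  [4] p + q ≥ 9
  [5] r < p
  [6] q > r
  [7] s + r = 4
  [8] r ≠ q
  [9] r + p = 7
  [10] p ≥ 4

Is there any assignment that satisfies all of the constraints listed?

The assignment p = 6, q = 4, r = 1, s = 3 works:
  constraint 2 holds since r + q = 5.
  constraint 3 holds since r + q = 5.
The rest check out directly.

Satisfiable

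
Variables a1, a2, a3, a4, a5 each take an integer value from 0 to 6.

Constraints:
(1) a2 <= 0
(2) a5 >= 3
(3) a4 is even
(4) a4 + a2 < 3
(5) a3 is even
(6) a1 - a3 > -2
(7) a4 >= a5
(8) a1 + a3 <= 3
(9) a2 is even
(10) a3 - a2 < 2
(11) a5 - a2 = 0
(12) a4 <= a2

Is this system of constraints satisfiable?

Unsatisfiable

From constraints 2 and 7: a4 ≥ a5 and a5 ≥ 3, so a4 ≥ 3. From constraints 1 and 12: a4 ≤ a2 and a2 ≤ 0, so a4 ≤ 0. But 0 < 3, so no value of a4 works.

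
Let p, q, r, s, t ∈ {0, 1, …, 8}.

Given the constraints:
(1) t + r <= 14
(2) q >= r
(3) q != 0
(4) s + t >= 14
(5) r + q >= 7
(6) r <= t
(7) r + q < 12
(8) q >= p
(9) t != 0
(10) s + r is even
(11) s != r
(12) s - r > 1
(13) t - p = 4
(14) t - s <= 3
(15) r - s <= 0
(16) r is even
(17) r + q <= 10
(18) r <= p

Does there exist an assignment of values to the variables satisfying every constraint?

Take p = 4, q = 6, r = 4, s = 6, t = 8. Then constraint 1: t + r = 12; constraint 4: s + t = 14, and every other listed constraint is also met.

Satisfiable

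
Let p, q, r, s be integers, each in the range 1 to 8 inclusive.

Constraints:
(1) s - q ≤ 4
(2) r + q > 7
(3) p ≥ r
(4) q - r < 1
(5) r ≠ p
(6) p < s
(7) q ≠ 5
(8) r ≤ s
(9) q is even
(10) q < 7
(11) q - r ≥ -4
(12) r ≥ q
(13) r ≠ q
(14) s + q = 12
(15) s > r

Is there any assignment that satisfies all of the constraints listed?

One satisfying assignment is p = 7, q = 4, r = 6, s = 8.
For the less obvious constraints — constraint 1: s - q = 4; constraint 2: r + q = 10; constraint 4: q - r = -2 — and the others hold by inspection.

Satisfiable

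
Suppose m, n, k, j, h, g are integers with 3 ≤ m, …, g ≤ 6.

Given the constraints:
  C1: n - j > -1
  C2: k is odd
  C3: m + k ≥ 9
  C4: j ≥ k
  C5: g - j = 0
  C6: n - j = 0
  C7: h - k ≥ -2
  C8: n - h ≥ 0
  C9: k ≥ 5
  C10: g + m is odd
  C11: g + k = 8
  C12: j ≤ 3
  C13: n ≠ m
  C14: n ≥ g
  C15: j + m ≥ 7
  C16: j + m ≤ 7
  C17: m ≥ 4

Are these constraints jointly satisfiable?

Unsatisfiable

From constraints 4 and 9: j ≥ k ≥ 5. From constraint 17: m ≥ 4. Hence j + m ≥ 9. But constraint 16 requires j + m ≤ 7, and 7 < 9. Contradiction.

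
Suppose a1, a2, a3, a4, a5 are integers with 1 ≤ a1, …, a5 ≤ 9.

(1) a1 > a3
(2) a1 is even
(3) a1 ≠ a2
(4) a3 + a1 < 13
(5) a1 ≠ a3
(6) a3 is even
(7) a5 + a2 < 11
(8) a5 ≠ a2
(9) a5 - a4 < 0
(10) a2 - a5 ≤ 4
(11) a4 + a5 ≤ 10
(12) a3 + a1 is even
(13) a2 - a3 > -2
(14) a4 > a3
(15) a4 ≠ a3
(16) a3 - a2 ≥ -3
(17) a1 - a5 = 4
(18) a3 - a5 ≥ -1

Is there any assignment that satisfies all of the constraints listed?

The assignment a1 = 8, a2 = 5, a3 = 4, a4 = 6, a5 = 4 works:
  constraint 4 holds since a3 + a1 = 12.
  constraint 7 holds since a5 + a2 = 9.
The rest check out directly.

Satisfiable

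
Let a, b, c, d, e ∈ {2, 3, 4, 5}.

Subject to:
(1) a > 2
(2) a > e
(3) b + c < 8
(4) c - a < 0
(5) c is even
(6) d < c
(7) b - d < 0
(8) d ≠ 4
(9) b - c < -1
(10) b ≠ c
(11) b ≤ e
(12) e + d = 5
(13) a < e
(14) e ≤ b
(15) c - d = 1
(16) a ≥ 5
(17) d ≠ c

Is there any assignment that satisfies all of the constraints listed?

Unsatisfiable

Constraints 4, 6, 7, 13, and 14 give d < c, c < a, a < e, e ≤ b, b < d. Chaining: d < c < a < e ≤ b < d, which forces d < d — impossible.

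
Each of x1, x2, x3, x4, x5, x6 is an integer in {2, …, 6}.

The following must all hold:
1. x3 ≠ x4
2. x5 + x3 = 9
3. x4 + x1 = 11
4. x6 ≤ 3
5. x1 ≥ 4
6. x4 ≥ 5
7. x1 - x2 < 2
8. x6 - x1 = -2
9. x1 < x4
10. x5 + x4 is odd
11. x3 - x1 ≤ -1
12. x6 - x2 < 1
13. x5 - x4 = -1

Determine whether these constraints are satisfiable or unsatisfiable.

Satisfiable

Try x1 = 5, x2 = 5, x3 = 4, x4 = 6, x5 = 5, x6 = 3.
Check constraint 2: x5 + x3 = 9; constraint 3: x4 + x1 = 11. The remaining constraints are straightforward to verify.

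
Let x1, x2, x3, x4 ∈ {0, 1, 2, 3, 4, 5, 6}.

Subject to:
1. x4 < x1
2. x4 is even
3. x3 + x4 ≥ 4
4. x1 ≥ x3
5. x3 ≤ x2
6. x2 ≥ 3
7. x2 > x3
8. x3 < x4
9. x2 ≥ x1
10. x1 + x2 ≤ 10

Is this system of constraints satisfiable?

Satisfiable

Try x1 = 5, x2 = 5, x3 = 2, x4 = 4.
Check constraint 3: x3 + x4 = 6; constraint 10: x1 + x2 = 10. The remaining constraints are straightforward to verify.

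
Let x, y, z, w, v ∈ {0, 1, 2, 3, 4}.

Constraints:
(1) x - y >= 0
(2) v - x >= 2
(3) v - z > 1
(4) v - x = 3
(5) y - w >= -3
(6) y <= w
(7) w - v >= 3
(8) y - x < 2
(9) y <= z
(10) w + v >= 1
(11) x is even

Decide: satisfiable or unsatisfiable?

Unsatisfiable

Constraints 1, 2, 5, and 7 give v − x ≥ 2, x − y ≥ 0, y − w ≥ -3, w − v ≥ 3.
Adding all 4 inequalities: the left sides telescope to 0, and the right sides sum to 2 + 0 + (-3) + 3 = 2. So 0 ≥ 2, which is false.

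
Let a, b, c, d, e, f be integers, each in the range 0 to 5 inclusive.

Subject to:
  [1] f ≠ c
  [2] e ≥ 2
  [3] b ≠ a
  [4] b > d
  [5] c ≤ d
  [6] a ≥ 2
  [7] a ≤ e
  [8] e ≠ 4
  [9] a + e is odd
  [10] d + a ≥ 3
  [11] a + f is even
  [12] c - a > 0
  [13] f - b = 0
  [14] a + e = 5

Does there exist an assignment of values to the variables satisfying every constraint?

Satisfiable

Try a = 2, b = 4, c = 3, d = 3, e = 3, f = 4.
Check constraint 10: d + a = 5; constraint 12: c - a = 1; constraint 13: f - b = 0. The remaining constraints are straightforward to verify.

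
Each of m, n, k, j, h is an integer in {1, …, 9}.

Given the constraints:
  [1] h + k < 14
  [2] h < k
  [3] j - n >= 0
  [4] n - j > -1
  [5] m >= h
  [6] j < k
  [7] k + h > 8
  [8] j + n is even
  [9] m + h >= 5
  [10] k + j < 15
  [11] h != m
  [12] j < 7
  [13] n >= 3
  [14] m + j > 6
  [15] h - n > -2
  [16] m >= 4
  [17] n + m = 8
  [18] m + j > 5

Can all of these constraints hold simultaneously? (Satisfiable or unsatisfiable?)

Satisfiable

Take m = 4, n = 4, k = 8, j = 4, h = 3. Then constraint 1: h + k = 11; constraint 3: j - n = 0, and every other listed constraint is also met.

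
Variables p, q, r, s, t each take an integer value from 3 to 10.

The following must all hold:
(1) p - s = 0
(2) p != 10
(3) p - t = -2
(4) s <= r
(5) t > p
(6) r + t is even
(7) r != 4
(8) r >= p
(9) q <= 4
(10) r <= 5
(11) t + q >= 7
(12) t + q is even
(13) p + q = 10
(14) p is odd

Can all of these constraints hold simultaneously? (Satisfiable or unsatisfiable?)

Unsatisfiable

From constraints 8 and 10: p ≤ r ≤ 5. From constraint 9: q ≤ 4. Hence p + q ≤ 9. But constraint 13 requires p + q = 10, and 10 > 9. Contradiction.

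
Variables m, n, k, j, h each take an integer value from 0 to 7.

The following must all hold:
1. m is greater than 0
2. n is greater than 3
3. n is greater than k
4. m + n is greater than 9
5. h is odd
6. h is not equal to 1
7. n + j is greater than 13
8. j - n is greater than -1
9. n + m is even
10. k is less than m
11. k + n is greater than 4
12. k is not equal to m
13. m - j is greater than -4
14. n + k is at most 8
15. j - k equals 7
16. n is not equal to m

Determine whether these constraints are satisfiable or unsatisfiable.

Satisfiable

Take m = 5, n = 7, k = 0, j = 7, h = 7. Then constraint 4: m + n = 12; constraint 7: n + j = 14; constraint 8: j - n = 0, and every other listed constraint is also met.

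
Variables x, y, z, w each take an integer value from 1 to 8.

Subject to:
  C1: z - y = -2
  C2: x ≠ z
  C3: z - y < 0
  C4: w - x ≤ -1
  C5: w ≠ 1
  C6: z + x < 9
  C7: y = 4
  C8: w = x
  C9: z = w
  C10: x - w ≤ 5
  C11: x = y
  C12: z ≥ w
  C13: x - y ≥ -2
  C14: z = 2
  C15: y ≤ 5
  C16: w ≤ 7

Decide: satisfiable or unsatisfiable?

Unsatisfiable

Constraint 14 fixes z = 2 and constraint 7 fixes y = 4. Constraints 8, 9, and 11 give z = w = x = y, so z = y. But 2 ≠ 4 — contradiction.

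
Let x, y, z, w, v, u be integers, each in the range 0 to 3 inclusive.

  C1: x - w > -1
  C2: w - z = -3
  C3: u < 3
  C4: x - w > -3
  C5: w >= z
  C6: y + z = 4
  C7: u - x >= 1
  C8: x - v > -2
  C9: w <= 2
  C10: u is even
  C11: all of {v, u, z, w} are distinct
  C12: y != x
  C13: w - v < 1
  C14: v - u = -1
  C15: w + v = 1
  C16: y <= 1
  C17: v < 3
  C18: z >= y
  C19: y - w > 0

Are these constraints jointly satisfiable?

Unsatisfiable

From constraint 16: y ≤ 1. From constraints 5 and 9: z ≤ w ≤ 2. Hence y + z ≤ 3. But constraint 6 requires y + z = 4, and 4 > 3. Contradiction.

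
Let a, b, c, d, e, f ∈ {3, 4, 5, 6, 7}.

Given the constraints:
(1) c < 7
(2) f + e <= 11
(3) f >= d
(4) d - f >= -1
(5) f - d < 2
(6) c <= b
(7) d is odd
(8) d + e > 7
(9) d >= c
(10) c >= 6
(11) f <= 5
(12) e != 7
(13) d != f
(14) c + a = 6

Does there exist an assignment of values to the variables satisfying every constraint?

From constraints 9 and 10: d ≥ c and c ≥ 6, so d ≥ 6. From constraints 3 and 11: d ≤ f and f ≤ 5, so d ≤ 5. But 5 < 6, so no value of d works.

Unsatisfiable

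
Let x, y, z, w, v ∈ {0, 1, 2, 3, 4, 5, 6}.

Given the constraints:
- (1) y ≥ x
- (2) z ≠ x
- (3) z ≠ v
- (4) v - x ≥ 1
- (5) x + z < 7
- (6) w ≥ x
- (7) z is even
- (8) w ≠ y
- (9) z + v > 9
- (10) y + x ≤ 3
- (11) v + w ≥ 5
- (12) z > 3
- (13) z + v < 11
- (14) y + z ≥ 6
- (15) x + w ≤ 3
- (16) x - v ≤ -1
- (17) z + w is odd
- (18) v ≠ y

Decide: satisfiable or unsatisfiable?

The assignment x = 0, y = 1, z = 6, w = 3, v = 4 works:
  constraint 4 holds since v - x = 4.
  constraint 5 holds since x + z = 6.
  constraint 9 holds since z + v = 10.
The rest check out directly.

Satisfiable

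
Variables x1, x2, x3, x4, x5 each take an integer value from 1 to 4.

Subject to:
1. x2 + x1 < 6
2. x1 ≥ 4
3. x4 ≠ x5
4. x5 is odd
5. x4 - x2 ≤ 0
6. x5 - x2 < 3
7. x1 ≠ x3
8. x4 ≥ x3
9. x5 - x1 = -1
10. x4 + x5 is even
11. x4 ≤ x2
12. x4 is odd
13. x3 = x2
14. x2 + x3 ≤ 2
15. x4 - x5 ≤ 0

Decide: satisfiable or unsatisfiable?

Satisfiable

Take x1 = 4, x2 = 1, x3 = 1, x4 = 1, x5 = 3. Then constraint 1: x2 + x1 = 5; constraint 5: x4 - x2 = 0; constraint 6: x5 - x2 = 2, and every other listed constraint is also met.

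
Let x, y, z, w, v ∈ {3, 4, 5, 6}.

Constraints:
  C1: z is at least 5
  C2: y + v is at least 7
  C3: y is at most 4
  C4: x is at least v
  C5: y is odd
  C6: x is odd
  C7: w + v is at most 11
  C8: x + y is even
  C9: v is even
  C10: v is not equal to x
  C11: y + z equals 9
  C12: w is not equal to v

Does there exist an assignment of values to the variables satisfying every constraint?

Take x = 5, y = 3, z = 6, w = 6, v = 4. Then constraint 2: y + v = 7; constraint 7: w + v = 10, and every other listed constraint is also met.

Satisfiable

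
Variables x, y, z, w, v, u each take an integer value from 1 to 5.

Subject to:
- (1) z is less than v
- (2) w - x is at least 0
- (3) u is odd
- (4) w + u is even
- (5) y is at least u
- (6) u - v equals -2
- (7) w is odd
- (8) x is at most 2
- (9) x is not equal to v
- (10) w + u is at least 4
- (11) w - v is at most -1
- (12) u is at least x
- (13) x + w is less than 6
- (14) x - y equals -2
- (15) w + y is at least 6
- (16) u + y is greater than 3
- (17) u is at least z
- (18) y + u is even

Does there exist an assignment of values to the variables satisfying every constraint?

Satisfiable

Take x = 1, y = 3, z = 3, w = 3, v = 5, u = 3. Then constraint 2: w - x = 2; constraint 6: u - v = -2; constraint 10: w + u = 6, and every other listed constraint is also met.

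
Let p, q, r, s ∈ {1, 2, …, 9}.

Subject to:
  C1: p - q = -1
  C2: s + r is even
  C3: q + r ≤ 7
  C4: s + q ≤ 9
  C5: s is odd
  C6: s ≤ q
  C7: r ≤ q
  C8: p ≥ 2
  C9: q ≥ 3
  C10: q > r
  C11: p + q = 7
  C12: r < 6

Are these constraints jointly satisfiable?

Setting (p, q, r, s) = (3, 4, 1, 3) satisfies everything: constraint 1: p - q = -1; constraint 3: q + r = 5, and the others follow.

Satisfiable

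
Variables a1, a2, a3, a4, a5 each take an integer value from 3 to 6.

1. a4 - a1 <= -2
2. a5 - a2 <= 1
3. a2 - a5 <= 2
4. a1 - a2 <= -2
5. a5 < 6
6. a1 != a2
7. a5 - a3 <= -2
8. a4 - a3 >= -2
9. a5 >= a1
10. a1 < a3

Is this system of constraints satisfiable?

Unsatisfiable

Constraints 1, 3, 4, 7, and 8 give a4 − a3 ≥ -2, a3 − a5 ≥ 2, a5 − a2 ≥ -2, a2 − a1 ≥ 2, a1 − a4 ≥ 2.
Adding all 5 inequalities: the left sides telescope to 0, and the right sides sum to (-2) + 2 + (-2) + 2 + 2 = 2. So 0 ≥ 2, which is false.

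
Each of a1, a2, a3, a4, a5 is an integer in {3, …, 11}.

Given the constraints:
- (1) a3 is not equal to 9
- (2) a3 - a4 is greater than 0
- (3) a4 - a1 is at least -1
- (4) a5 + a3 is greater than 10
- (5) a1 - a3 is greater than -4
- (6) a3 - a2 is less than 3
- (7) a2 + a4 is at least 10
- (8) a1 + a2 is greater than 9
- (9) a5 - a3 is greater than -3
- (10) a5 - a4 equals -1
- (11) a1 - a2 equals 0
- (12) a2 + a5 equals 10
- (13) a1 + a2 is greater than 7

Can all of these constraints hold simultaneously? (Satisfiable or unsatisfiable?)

Satisfiable

The assignment a1 = 5, a2 = 5, a3 = 7, a4 = 6, a5 = 5 works:
  constraint 2 holds since a3 - a4 = 1.
  constraint 3 holds since a4 - a1 = 1.
  constraint 4 holds since a5 + a3 = 12.
The rest check out directly.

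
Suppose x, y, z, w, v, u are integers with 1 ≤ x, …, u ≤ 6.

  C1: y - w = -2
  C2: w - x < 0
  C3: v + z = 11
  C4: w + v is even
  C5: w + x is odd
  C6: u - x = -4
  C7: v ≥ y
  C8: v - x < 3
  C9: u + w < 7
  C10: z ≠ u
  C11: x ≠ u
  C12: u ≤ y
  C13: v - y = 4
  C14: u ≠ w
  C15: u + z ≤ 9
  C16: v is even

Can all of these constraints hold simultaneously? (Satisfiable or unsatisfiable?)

One satisfying assignment is x = 5, y = 2, z = 5, w = 4, v = 6, u = 1.
For the less obvious constraints — constraint 1: y - w = -2; constraint 2: w - x = -1 — and the others hold by inspection.

Satisfiable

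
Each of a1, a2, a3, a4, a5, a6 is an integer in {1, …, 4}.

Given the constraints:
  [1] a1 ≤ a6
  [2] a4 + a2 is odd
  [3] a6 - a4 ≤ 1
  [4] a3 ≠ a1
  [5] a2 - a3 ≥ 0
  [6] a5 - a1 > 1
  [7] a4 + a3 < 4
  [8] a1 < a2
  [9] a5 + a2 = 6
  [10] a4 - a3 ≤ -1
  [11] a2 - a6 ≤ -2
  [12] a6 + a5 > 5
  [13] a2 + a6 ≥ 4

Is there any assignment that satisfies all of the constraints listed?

Unsatisfiable

Constraints 3, 5, 10, and 11 give a2 − a3 ≥ 0, a3 − a4 ≥ 1, a4 − a6 ≥ -1, a6 − a2 ≥ 2.
Adding all 4 inequalities: the left sides telescope to 0, and the right sides sum to 0 + 1 + (-1) + 2 = 2. So 0 ≥ 2, which is false.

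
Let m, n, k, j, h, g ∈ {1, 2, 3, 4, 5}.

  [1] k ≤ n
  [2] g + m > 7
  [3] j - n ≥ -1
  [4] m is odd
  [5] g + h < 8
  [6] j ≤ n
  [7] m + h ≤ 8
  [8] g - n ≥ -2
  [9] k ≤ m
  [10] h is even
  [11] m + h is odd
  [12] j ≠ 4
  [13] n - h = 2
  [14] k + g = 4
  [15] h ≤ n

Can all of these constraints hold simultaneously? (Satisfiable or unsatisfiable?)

Satisfiable

Try m = 5, n = 4, k = 1, j = 3, h = 2, g = 3.
Check constraint 2: g + m = 8; constraint 3: j - n = -1. The remaining constraints are straightforward to verify.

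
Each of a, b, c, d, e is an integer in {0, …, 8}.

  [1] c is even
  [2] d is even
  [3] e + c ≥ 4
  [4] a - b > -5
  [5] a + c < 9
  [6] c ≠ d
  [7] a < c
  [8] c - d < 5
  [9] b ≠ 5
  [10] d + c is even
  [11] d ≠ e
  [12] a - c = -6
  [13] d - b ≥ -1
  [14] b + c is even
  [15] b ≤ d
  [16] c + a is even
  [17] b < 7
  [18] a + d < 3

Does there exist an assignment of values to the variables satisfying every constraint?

Satisfiable

The assignment a = 0, b = 2, c = 6, d = 2, e = 1 works:
  constraint 3 holds since e + c = 7.
  constraint 4 holds since a - b = -2.
  constraint 5 holds since a + c = 6.
The rest check out directly.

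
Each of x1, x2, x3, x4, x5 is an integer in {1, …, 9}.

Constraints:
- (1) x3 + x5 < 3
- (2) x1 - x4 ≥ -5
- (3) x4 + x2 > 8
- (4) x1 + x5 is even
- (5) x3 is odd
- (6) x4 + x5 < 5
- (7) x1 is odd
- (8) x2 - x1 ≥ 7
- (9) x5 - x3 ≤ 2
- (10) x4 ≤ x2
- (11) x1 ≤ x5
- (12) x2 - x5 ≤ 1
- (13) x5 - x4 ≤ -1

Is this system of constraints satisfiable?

Constraints 2, 8, 12, and 13 give x1 − x4 ≥ -5, x4 − x5 ≥ 1, x5 − x2 ≥ -1, x2 − x1 ≥ 7.
Adding all 4 inequalities: the left sides telescope to 0, and the right sides sum to (-5) + 1 + (-1) + 7 = 2. So 0 ≥ 2, which is false.

Unsatisfiable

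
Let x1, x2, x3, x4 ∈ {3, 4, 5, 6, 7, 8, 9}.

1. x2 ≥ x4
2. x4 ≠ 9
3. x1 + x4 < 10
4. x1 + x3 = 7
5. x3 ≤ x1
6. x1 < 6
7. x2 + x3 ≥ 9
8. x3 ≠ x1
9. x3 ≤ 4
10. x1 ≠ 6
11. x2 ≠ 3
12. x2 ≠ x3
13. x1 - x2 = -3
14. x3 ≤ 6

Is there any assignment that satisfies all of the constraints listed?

Satisfiable

Try x1 = 4, x2 = 7, x3 = 3, x4 = 3.
Check constraint 3: x1 + x4 = 7; constraint 4: x1 + x3 = 7; constraint 7: x2 + x3 = 10. The remaining constraints are straightforward to verify.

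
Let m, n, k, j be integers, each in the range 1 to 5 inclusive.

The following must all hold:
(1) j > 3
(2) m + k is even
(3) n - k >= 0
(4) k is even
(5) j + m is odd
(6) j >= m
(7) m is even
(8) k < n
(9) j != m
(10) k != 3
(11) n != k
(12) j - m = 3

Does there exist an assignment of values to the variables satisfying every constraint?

Satisfiable

One satisfying assignment is m = 2, n = 5, k = 2, j = 5.
For the less obvious constraints — constraint 2: m + k = 4 is even; constraint 3: n - k = 3; constraint 12: j - m = 3 — and the others hold by inspection.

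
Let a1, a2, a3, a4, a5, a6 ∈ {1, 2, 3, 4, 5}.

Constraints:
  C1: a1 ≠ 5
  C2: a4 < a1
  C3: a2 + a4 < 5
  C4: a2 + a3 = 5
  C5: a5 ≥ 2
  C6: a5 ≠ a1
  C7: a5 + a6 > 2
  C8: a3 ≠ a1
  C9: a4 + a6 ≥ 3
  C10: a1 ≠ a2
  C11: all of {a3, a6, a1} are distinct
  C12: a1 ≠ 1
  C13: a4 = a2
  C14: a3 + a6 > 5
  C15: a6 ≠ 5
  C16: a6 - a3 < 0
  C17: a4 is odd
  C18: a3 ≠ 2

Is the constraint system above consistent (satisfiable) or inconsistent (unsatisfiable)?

Satisfiable

Try a1 = 3, a2 = 1, a3 = 4, a4 = 1, a5 = 2, a6 = 2.
Check constraint 3: a2 + a4 = 2; constraint 4: a2 + a3 = 5. The remaining constraints are straightforward to verify.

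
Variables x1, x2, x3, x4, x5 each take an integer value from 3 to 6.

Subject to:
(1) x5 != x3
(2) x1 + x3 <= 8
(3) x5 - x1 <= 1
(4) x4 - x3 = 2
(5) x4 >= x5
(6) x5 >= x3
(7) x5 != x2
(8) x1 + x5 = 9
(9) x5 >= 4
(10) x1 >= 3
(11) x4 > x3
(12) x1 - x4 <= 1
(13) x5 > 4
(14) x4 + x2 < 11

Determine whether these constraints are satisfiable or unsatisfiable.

Satisfiable

Setting (x1, x2, x3, x4, x5) = (4, 3, 3, 5, 5) satisfies everything: constraint 2: x1 + x3 = 7; constraint 3: x5 - x1 = 1; constraint 4: x4 - x3 = 2, and the others follow.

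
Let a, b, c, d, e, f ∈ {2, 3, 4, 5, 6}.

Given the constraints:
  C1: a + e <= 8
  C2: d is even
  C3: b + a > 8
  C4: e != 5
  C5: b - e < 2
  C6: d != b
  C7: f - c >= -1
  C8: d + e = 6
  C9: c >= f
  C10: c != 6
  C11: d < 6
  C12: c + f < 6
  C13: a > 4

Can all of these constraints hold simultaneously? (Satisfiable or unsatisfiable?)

Satisfiable

One satisfying assignment is a = 6, b = 3, c = 2, d = 4, e = 2, f = 2.
For the less obvious constraints — constraint 1: a + e = 8; constraint 3: b + a = 9 — and the others hold by inspection.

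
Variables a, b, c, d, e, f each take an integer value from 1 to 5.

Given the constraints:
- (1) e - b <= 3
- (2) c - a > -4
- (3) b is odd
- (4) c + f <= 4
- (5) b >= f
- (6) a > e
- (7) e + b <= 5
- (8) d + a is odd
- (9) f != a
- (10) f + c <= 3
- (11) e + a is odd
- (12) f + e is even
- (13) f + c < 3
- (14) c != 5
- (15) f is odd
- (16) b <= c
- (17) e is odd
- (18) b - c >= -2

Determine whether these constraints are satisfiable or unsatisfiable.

Satisfiable

Try a = 4, b = 1, c = 1, d = 1, e = 3, f = 1.
Check constraint 1: e - b = 2; constraint 2: c - a = -3. The remaining constraints are straightforward to verify.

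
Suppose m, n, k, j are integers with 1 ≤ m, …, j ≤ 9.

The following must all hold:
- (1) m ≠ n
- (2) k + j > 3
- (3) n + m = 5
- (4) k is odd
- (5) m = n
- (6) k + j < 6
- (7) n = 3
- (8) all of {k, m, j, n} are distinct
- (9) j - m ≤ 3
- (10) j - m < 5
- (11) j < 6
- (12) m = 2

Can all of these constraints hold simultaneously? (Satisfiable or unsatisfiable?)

Unsatisfiable

Constraint 12 fixes m = 2 and constraint 7 fixes n = 3, but constraint 5 requires m = n. Since 2 ≠ 3, contradiction.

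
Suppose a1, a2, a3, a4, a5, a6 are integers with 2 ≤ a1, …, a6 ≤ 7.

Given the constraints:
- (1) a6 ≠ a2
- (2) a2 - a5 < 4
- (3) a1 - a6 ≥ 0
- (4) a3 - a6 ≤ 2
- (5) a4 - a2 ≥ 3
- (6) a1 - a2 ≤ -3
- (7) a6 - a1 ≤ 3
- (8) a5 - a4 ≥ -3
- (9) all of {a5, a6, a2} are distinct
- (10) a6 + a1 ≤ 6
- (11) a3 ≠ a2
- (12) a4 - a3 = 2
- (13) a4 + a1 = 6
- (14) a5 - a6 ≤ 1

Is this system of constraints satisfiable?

Unsatisfiable

Constraints 3, 5, 6, 8, and 14 give a6 − a5 ≥ -1, a5 − a4 ≥ -3, a4 − a2 ≥ 3, a2 − a1 ≥ 3, a1 − a6 ≥ 0.
Adding all 5 inequalities: the left sides telescope to 0, and the right sides sum to (-1) + (-3) + 3 + 3 + 0 = 2. So 0 ≥ 2, which is false.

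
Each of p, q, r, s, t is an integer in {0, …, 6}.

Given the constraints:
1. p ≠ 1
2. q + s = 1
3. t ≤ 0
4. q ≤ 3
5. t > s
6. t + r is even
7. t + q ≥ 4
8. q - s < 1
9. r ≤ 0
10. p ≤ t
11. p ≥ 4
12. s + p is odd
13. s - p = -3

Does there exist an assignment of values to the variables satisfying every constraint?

From constraint 11: p ≥ 4. From constraints 3 and 10: p ≤ t and t ≤ 0, so p ≤ 0. But 0 < 4, so no value of p works.

Unsatisfiable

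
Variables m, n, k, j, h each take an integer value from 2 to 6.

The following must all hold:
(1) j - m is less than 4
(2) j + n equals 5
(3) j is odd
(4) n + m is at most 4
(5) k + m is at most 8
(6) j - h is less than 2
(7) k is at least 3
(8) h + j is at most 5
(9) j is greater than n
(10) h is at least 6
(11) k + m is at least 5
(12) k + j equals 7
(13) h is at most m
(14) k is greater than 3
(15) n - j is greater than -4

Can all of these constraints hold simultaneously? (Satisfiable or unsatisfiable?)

From constraint 7: k ≥ 3. From constraints 10 and 13: m ≥ h ≥ 6. Hence k + m ≥ 9. But constraint 5 requires k + m ≤ 8, and 8 < 9. Contradiction.

Unsatisfiable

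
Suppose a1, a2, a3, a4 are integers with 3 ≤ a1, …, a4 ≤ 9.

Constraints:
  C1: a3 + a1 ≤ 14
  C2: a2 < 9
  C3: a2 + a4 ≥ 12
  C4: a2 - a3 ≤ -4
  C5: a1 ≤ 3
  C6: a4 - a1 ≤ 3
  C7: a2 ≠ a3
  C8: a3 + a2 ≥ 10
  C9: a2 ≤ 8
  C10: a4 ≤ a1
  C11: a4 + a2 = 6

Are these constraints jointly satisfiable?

Unsatisfiable

From constraint 9: a2 ≤ 8. From constraints 5 and 10: a4 ≤ a1 ≤ 3. Hence a2 + a4 ≤ 11. But constraint 3 requires a2 + a4 ≥ 12, and 12 > 11. Contradiction.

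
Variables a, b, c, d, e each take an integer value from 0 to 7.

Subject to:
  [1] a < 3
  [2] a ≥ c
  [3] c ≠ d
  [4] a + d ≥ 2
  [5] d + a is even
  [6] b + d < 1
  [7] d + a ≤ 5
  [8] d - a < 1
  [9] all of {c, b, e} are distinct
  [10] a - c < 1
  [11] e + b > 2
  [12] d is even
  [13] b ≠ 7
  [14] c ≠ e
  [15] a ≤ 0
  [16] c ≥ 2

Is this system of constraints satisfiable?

From constraints 2 and 16: a ≥ c and c ≥ 2, so a ≥ 2. From constraint 15: a ≤ 0. But 0 < 2, so no value of a works.

Unsatisfiable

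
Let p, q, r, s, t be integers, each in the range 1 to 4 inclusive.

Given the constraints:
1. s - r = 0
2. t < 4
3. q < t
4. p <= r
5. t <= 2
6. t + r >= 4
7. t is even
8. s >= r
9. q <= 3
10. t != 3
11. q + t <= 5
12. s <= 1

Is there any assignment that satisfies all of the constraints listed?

From constraint 5: t ≤ 2. From constraints 8 and 12: r ≤ s ≤ 1. Hence t + r ≤ 3. But constraint 6 requires t + r ≥ 4, and 4 > 3. Contradiction.

Unsatisfiable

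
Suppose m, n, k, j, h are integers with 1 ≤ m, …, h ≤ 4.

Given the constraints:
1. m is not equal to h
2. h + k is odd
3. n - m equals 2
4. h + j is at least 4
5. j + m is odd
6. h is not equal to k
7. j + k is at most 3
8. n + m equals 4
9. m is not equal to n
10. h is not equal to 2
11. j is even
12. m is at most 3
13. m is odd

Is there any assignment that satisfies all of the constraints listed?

Satisfiable

Take m = 1, n = 3, k = 1, j = 2, h = 4. Then constraint 3: n - m = 2; constraint 4: h + j = 6, and every other listed constraint is also met.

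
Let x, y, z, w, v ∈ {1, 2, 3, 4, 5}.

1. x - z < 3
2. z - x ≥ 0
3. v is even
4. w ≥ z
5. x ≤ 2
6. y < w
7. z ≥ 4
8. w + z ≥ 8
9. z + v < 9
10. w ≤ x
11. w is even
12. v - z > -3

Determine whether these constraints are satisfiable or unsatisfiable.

From constraints 4 and 7: w ≥ z and z ≥ 4, so w ≥ 4. From constraints 5 and 10: w ≤ x and x ≤ 2, so w ≤ 2. But 2 < 4, so no value of w works.

Unsatisfiable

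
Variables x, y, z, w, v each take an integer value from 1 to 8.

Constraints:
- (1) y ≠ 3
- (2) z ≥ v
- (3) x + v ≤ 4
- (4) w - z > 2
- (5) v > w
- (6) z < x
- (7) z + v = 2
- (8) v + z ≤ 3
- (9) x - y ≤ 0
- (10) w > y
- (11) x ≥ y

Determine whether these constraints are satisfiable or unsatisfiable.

Unsatisfiable

Constraints 2, 5, 6, 9, and 10 give y < w, w < v, v ≤ z, z < x, x ≤ y. Chaining: y < w < v ≤ z < x ≤ y, which forces y < y — impossible.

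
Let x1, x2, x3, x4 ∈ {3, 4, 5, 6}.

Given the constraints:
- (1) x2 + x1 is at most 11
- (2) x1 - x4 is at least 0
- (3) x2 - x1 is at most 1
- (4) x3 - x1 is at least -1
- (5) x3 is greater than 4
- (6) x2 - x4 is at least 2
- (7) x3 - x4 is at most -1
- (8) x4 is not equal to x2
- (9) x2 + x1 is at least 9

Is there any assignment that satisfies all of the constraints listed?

Constraints 3, 4, 6, and 7 give x1 − x2 ≥ -1, x2 − x4 ≥ 2, x4 − x3 ≥ 1, x3 − x1 ≥ -1.
Adding all 4 inequalities: the left sides telescope to 0, and the right sides sum to (-1) + 2 + 1 + (-1) = 1. So 0 ≥ 1, which is false.

Unsatisfiable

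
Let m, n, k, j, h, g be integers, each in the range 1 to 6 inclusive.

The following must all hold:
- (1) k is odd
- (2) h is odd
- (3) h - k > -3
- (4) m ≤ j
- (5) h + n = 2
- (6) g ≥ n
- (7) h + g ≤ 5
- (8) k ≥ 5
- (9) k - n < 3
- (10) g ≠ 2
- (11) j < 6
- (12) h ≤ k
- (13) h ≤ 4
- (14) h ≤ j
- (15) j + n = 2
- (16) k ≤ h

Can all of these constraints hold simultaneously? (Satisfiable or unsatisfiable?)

Unsatisfiable

From constraints 8 and 16: h ≥ k and k ≥ 5, so h ≥ 5. From constraint 13: h ≤ 4. But 4 < 5, so no value of h works.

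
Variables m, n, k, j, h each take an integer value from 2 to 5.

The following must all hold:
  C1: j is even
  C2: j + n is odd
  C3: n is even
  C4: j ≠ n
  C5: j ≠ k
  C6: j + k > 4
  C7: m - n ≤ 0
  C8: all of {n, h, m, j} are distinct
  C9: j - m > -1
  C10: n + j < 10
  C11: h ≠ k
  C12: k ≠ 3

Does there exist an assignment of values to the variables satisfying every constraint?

Constraint 1 makes j even and constraint 3 makes n even, so j + n must be even. Constraint 2 says j + n is odd — contradiction.

Unsatisfiable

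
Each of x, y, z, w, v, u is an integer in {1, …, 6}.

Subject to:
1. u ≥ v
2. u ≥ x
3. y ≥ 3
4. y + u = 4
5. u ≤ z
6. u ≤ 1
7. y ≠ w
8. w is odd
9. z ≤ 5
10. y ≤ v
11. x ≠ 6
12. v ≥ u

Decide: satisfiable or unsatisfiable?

Unsatisfiable

From constraints 3 and 10: v ≥ y and y ≥ 3, so v ≥ 3. From constraints 1 and 6: v ≤ u and u ≤ 1, so v ≤ 1. But 1 < 3, so no value of v works.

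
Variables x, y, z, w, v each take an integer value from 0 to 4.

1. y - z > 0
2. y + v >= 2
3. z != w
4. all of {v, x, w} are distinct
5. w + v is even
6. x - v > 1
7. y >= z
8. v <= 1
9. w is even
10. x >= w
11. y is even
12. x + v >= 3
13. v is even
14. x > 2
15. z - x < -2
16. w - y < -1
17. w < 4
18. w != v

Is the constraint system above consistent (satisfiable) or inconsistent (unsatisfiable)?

Satisfiable

Setting (x, y, z, w, v) = (4, 4, 1, 2, 0) satisfies everything: constraint 1: y - z = 3; constraint 2: y + v = 4; constraint 6: x - v = 4, and the others follow.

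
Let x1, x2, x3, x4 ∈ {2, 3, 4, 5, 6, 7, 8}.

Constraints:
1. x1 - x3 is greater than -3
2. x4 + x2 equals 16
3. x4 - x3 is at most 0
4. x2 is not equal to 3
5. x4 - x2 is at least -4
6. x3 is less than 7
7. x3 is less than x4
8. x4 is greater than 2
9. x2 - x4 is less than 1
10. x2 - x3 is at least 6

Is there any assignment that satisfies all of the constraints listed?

Constraints 3, 5, and 10 give x3 − x4 ≥ 0, x4 − x2 ≥ -4, x2 − x3 ≥ 6.
Adding all 3 inequalities: the left sides telescope to 0, and the right sides sum to 0 + (-4) + 6 = 2. So 0 ≥ 2, which is false.

Unsatisfiable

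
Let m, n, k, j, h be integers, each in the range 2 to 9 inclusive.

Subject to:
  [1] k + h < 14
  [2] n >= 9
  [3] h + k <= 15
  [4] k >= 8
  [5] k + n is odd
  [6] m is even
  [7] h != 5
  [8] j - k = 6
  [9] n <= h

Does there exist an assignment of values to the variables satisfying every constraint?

Unsatisfiable

From constraints 2 and 9: h ≥ n ≥ 9. From constraint 4: k ≥ 8. Hence h + k ≥ 17. But constraint 3 requires h + k ≤ 15, and 15 < 17. Contradiction.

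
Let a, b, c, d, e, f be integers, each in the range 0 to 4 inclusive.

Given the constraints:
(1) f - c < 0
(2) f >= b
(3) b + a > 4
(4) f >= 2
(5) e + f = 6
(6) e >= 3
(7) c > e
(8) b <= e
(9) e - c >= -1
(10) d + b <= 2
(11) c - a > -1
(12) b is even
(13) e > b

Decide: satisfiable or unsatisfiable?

The assignment a = 3, b = 2, c = 4, d = 0, e = 3, f = 3 works:
  constraint 1 holds since f - c = -1.
  constraint 3 holds since b + a = 5.
  constraint 5 holds since e + f = 6.
The rest check out directly.

Satisfiable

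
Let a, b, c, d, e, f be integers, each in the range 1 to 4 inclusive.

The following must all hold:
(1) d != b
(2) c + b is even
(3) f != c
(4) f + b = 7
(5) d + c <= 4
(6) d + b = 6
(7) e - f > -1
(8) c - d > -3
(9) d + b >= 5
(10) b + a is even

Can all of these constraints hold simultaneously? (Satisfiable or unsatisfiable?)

Setting (a, b, c, d, e, f) = (2, 4, 2, 2, 3, 3) satisfies everything: constraint 4: f + b = 7; constraint 5: d + c = 4, and the others follow.

Satisfiable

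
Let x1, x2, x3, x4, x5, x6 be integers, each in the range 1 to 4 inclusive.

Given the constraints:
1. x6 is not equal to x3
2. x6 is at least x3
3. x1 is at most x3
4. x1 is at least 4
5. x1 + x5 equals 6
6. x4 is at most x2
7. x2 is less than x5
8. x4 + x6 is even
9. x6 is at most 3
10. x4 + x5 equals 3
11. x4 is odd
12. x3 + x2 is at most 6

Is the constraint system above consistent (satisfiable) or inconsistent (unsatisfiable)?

Unsatisfiable

From constraints 3 and 4: x3 ≥ x1 and x1 ≥ 4, so x3 ≥ 4. From constraints 2 and 9: x3 ≤ x6 and x6 ≤ 3, so x3 ≤ 3. But 3 < 4, so no value of x3 works.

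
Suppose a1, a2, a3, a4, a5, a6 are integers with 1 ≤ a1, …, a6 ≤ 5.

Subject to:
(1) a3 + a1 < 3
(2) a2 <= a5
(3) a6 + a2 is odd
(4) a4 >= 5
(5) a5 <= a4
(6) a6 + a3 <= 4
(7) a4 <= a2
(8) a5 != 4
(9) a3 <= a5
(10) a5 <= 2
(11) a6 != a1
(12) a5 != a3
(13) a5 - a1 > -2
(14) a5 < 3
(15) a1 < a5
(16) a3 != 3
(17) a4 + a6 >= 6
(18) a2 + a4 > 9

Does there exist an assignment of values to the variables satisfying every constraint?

Unsatisfiable

From constraints 4 and 7: a2 ≥ a4 and a4 ≥ 5, so a2 ≥ 5. From constraints 2 and 10: a2 ≤ a5 and a5 ≤ 2, so a2 ≤ 2. But 2 < 5, so no value of a2 works.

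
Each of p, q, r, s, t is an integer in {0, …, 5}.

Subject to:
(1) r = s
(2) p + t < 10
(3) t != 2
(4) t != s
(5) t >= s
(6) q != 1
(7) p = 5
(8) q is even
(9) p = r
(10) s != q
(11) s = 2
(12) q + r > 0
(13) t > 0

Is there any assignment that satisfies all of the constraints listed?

Unsatisfiable

Constraint 7 fixes p = 5 and constraint 11 fixes s = 2. Constraints 1 and 9 give p = r = s, so p = s. But 5 ≠ 2 — contradiction.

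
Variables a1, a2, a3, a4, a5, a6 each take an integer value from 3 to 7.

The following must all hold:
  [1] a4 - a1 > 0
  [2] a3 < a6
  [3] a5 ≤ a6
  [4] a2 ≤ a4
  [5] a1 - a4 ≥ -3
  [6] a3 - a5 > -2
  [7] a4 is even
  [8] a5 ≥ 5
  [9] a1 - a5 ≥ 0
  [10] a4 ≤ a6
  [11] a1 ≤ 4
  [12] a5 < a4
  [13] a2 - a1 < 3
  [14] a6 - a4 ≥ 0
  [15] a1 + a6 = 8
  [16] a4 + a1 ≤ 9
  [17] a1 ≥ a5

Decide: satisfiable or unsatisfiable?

From constraint 8: a5 ≥ 5. From constraints 11 and 17: a5 ≤ a1 and a1 ≤ 4, so a5 ≤ 4. But 4 < 5, so no value of a5 works.

Unsatisfiable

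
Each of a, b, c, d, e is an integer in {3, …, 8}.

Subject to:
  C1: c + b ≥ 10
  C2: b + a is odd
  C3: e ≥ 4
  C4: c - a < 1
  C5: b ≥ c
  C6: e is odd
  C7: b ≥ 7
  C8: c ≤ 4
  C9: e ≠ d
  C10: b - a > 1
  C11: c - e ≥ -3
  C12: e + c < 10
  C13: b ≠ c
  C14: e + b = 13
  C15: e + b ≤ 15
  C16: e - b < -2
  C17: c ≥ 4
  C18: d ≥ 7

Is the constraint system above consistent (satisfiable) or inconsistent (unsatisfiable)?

The assignment a = 5, b = 8, c = 4, d = 8, e = 5 works:
  constraint 1 holds since c + b = 12.
  constraint 4 holds since c - a = -1.
  constraint 10 holds since b - a = 3.
The rest check out directly.

Satisfiable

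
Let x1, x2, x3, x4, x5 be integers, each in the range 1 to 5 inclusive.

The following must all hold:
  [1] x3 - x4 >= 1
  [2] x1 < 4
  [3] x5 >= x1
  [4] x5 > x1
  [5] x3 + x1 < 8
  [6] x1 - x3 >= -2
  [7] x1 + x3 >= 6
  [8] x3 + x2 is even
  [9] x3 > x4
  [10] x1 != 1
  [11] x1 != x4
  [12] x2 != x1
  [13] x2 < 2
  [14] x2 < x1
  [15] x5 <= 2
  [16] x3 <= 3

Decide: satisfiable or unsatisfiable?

Unsatisfiable

From constraints 3 and 15: x1 ≤ x5 ≤ 2. From constraint 16: x3 ≤ 3. Hence x1 + x3 ≤ 5. But constraint 7 requires x1 + x3 ≥ 6, and 6 > 5. Contradiction.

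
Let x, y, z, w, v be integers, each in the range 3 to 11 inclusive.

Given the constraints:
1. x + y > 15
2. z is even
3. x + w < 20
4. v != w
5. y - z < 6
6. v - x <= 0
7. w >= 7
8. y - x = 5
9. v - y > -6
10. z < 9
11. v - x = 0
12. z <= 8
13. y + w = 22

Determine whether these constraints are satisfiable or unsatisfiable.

Satisfiable

Try x = 6, y = 11, z = 8, w = 11, v = 6.
Check constraint 1: x + y = 17; constraint 3: x + w = 17; constraint 5: y - z = 3. The remaining constraints are straightforward to verify.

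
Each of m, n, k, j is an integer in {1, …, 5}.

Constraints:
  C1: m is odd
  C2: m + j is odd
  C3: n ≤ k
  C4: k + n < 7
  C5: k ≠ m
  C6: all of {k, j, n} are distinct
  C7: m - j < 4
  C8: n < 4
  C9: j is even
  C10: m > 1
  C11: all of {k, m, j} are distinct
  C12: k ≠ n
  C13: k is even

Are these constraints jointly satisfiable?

Satisfiable

The assignment m = 3, n = 1, k = 4, j = 2 works:
  constraint 4 holds since k + n = 5.
  constraint 7 holds since m - j = 1.
The rest check out directly.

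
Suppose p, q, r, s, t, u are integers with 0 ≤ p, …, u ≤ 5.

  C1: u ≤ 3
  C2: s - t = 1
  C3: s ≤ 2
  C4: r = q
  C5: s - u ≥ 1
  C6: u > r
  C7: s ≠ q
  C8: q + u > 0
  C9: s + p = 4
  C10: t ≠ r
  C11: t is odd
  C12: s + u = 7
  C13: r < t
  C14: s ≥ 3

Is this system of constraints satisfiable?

From constraint 3: s ≤ 2. From constraint 1: u ≤ 3. Hence s + u ≤ 5. But constraint 12 requires s + u = 7, and 7 > 5. Contradiction.

Unsatisfiable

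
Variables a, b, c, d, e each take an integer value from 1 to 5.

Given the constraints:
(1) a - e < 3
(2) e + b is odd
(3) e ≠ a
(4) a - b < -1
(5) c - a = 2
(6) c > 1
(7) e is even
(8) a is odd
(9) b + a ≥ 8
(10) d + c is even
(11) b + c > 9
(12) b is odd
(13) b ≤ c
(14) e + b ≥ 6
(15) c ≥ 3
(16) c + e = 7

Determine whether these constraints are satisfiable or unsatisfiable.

Satisfiable

Try a = 3, b = 5, c = 5, d = 1, e = 2.
Check constraint 1: a - e = 1; constraint 4: a - b = -2; constraint 5: c - a = 2. The remaining constraints are straightforward to verify.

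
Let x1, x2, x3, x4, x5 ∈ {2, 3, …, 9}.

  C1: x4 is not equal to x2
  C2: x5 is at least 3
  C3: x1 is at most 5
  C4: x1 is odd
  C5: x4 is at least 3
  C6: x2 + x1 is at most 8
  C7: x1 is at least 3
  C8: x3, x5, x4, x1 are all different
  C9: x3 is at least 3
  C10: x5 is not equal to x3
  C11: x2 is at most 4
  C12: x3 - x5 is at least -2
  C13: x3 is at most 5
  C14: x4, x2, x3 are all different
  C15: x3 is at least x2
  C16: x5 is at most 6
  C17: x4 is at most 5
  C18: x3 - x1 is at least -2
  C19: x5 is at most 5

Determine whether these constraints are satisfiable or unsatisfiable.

Unsatisfiable

Constraints 2, 3, 5, 7, 9, 13, 17, and 19 confine each of x3, x5, x4, x1 to the 3 values {3, …, 5}.
Constraint 8 requires all 4 of them to be distinct, but only 3 values are available — impossible by the pigeonhole principle.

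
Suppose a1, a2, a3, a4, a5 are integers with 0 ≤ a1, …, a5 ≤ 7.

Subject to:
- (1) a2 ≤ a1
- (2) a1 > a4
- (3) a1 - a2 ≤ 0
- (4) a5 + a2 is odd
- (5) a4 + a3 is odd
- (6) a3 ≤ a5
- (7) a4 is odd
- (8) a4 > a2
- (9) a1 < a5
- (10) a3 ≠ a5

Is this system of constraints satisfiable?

Constraints 2, 3, and 8 give a4 < a1, a1 ≤ a2, a2 < a4. Chaining: a4 < a1 ≤ a2 < a4, which forces a4 < a4 — impossible.

Unsatisfiable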